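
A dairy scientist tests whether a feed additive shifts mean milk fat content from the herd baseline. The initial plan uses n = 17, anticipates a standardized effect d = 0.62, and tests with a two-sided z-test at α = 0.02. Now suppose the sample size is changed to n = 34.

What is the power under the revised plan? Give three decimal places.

With n = 34: δ = d·√n = 0.62 × √34 = 3.6152. Critical value z_{0.01} = 2.326.
Revised power = Φ(δ − 2.326) + Φ(−δ − 2.326) = Φ(1.289) + Φ(-5.942) = 0.9013 + 0.0000 = 0.9013.

Power ≈ 0.901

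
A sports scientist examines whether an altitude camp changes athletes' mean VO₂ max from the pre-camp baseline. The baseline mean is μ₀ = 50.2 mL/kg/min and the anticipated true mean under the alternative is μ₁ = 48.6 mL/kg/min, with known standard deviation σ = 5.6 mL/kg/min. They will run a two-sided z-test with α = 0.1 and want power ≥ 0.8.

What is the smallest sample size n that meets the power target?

Standardized effect: d = |μ₁ − μ₀| / σ = |48.6 − 50.2| / 5.6 = 0.2857
For power 0.8 need Φ(δ − z_{0.05}) = 0.8, so δ = z_{0.05} + z_{0.20} = 1.645 + 0.842 = 2.486.
(Ignoring the negligible lower-tail rejection probability gives the usual closed-form inversion.)
δ = d·√n ⇒ n = (δ/d)² = (2.486 / 0.2857)² = 75.74.
Round up to the next whole unit.

n = 76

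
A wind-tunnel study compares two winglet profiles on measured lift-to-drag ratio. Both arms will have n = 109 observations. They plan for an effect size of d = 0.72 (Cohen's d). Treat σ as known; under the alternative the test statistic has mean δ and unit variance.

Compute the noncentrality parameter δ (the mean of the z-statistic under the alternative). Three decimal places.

The noncentrality parameter scales effect size by the design's sample-size factor: δ = d·√(n/2) = 0.72 × √(109/2) = 5.3153

δ ≈ 5.315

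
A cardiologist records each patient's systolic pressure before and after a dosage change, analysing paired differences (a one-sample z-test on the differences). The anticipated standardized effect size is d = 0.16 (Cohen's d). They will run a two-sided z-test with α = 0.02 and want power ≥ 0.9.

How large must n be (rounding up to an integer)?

n = 509

Set Φ(δ − 2.326) = 0.9; then δ − 2.326 = Φ⁻¹(0.9) = 1.282, giving δ = 3.608.
(For δ > 0 the lower-tail rejection region contributes negligibly to power, so the one-term inversion is standard.)
δ = d·√n ⇒ n = (δ/d)² = (3.608 / 0.16)² = 508.47.
Rounding up, n = 509.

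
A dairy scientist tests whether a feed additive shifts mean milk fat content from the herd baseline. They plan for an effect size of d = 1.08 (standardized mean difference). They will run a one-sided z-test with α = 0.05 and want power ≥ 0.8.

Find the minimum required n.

For power 0.8 need Φ(δ − z_{0.05}) = 0.8, so δ = z_{0.05} + z_{0.20} = 1.645 + 0.842 = 2.486.
δ = d·√n ⇒ n = (δ/d)² = (2.486 / 1.08)² = 5.30.
Round up to the next whole unit.

n = 6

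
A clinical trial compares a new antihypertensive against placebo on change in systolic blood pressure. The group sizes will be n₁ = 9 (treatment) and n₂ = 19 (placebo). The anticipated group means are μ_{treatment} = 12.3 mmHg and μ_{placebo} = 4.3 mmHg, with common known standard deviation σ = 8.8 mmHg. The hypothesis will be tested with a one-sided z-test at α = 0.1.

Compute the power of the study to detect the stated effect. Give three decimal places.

Power ≈ 0.833

Standardized effect: d = |μ_{treatment} − μ_{placebo}| / σ = |12.3 − 4.3| / 8.8 = 0.9091
Noncentrality parameter: δ = d / √(1/n₁ + 1/n₂) = 0.9091 / √(1/9 + 1/19) = 2.2466
One-sided α = 0.1 → critical value z_{0.1} = 1.282.
Power = P(Z > 1.282 − δ) = Φ(0.965) = 0.8327.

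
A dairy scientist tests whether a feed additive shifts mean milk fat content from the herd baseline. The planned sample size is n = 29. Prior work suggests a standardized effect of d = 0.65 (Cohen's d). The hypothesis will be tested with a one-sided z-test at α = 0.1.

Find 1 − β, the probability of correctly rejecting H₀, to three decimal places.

Noncentrality parameter: δ = d·√n = 0.65 × √29 = 3.5004
Critical value for a one-sided test at α = 0.1: z_α = 1.282.
Power = Φ(δ − 1.282) = Φ(2.219) = 0.9868.

Power ≈ 0.987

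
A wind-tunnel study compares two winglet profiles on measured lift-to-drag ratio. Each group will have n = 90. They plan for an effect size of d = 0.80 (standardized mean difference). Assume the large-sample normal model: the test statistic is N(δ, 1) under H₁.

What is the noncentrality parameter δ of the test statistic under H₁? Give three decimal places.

δ ≈ 5.367

The noncentrality parameter scales effect size by the design's sample-size factor: δ = d·√(n/2) = 0.80 × √(90/2) = 5.3666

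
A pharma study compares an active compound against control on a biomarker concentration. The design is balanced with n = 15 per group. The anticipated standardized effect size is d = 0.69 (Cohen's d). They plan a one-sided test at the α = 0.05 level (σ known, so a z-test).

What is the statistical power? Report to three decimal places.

Power ≈ 0.597

Noncentrality parameter: δ = d·√(n/2) = 0.69 × √(15/2) = 1.8896
Critical value for a one-sided test at α = 0.05: z_α = 1.645.
Power = P(Z > 1.645 − δ) = Φ(0.245) = 0.5967.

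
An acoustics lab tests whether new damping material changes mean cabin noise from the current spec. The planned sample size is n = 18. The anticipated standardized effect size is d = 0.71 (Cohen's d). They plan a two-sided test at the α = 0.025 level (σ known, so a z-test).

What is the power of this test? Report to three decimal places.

Noncentrality parameter: λ = d·√n = 0.71 × √18 = 3.0123
Critical value for a two-sided test at α = 0.025: z_{α/2} = 2.241.
Power = Φ(λ − 2.241) + Φ(−λ − 2.241) = Φ(0.771) + Φ(-5.254) = 0.7796 + 0.0000 = 0.7796.

Power ≈ 0.780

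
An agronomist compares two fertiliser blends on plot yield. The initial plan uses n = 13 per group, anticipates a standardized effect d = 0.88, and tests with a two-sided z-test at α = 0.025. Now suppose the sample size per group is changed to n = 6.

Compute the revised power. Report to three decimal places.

With n = 6 per group: δ = d·√(n/2) = 0.88 × √(6/2) = 1.5242. Critical value z_{0.0125} = 2.241.
Revised power = Φ(δ − 2.241) + Φ(−δ − 2.241) = Φ(-0.717) + Φ(-3.766) = 0.2366 + 0.0001 = 0.2367.

Power ≈ 0.237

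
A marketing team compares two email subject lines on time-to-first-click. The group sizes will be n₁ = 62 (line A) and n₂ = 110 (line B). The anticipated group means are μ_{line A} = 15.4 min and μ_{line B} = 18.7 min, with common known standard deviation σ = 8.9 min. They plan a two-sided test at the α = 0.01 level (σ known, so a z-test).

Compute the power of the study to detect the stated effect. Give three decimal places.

Standardized effect: d = |μ_{line A} − μ_{line B}| / σ = |15.4 − 18.7| / 8.9 = 0.3708
Noncentrality parameter: δ = d / √(1/n₁ + 1/n₂) = 0.3708 / √(1/62 + 1/110) = 2.3348
Two-sided α = 0.01 → critical value z_{0.005} = 2.576.
Power = Φ(δ − 2.576) + Φ(−δ − 2.576) = Φ(-0.241) + Φ(-4.911) = 0.4048 + 0.0000 = 0.4048.

Power ≈ 0.405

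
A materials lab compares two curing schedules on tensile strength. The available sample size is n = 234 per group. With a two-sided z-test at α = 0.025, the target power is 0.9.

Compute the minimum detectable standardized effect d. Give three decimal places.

d ≈ 0.326

Required noncentrality: δ = z_{0.0125} + z_{0.10} = 2.241 + 1.282 = 3.523.
(The second rejection-region term Φ(−δ − z_{α/2}) is negligible and dropped.)
δ = d·√(n/2) ⇒ d = δ/√(n/2) = 3.523/√(234/2) = 0.3257.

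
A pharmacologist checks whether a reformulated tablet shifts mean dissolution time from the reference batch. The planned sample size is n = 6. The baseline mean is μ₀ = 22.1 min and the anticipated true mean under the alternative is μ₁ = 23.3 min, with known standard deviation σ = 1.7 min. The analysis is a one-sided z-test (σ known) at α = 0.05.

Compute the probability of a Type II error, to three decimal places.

β ≈ 0.466

Standardized effect: d = |μ₁ − μ₀| / σ = |23.3 − 22.1| / 1.7 = 0.7059
Noncentrality parameter: δ = d·√n = 0.7059 × √6 = 1.7291
Critical value for a one-sided test at α = 0.05: z_α = 1.645.
Power = Φ(δ − 1.645) = Φ(0.084) = 0.5336.
Type II error: β = 1 − power = 1 − 0.5336 = 0.4664.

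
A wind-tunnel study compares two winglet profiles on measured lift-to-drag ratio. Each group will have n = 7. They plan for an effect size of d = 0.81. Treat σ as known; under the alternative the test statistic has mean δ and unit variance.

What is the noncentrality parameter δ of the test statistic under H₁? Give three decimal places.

The noncentrality parameter scales effect size by the design's sample-size factor: δ = d·√(n/2) = 0.81 × √(7/2) = 1.5154

δ ≈ 1.515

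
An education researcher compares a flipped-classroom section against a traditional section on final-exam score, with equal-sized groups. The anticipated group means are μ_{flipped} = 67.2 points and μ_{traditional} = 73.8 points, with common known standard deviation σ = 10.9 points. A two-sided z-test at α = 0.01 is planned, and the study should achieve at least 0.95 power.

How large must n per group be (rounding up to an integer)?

n = 98 per group

Standardized effect: d = |μ_{flipped} − μ_{traditional}| / σ = |67.2 − 73.8| / 10.9 = 0.6055
For power 0.95 need Φ(δ − z_{0.005}) = 0.95, so δ = z_{0.005} + z_{0.05} = 2.576 + 1.645 = 4.221.
(The Φ(−δ − z_{α/2}) term is vanishingly small for δ > 0 and is dropped in the standard sample-size formula.)
δ = d·√(n/2) ⇒ n = 2(δ/d)² = 2 × (4.221 / 0.6055)² = 97.18.
Round up to the next whole unit.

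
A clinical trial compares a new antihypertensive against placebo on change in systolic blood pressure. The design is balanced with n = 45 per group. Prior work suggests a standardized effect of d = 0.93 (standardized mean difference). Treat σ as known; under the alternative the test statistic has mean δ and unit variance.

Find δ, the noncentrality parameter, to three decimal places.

δ ≈ 4.411

The noncentrality parameter scales effect size by the design's sample-size factor: δ = d·√(n/2) = 0.93 × √(45/2) = 4.4114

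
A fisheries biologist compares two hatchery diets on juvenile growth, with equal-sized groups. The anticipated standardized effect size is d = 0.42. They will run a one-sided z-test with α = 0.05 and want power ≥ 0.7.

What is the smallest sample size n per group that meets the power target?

n = 54 per group

For power 0.7 need Φ(δ − z_{0.05}) = 0.7, so δ = z_{0.05} + z_{0.30} = 1.645 + 0.524 = 2.169.
δ = d·√(n/2) ⇒ n = 2(δ/d)² = 2 × (2.169 / 0.42)² = 53.35.
Round up to the next whole unit.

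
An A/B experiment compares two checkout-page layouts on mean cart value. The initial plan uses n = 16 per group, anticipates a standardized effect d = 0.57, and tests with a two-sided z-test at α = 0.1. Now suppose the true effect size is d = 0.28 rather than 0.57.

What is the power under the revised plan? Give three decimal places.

Power ≈ 0.204

With d = 0.28: δ = d·√(n/2) = 0.28 × √(16/2) = 0.7920. Critical value z_{0.05} = 1.645.
Revised power = Φ(δ − 1.645) + Φ(−δ − 1.645) = Φ(-0.853) + Φ(-2.437) = 0.1969 + 0.0074 = 0.2043.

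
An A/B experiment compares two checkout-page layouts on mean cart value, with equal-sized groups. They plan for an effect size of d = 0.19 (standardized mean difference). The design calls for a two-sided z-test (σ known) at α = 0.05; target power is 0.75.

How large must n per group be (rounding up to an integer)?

n = 385 per group

Set Φ(δ − 1.960) = 0.75; then δ − 1.960 = Φ⁻¹(0.75) = 0.674, giving δ = 2.634.
(Ignoring the negligible lower-tail rejection probability gives the usual closed-form inversion.)
δ = d·√(n/2) ⇒ n = 2(δ/d)² = 2 × (2.634 / 0.19)² = 384.51.
Rounding up, n = 385 per group.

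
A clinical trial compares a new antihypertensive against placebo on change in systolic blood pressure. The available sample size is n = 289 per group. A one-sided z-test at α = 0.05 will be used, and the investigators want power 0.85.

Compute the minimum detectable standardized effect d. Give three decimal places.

Required noncentrality: δ = z_{0.05} + z_{0.15} = 1.645 + 1.036 = 2.681.
δ = d·√(n/2) ⇒ d = δ/√(n/2) = 2.681/√(289/2) = 0.2231.

d ≈ 0.223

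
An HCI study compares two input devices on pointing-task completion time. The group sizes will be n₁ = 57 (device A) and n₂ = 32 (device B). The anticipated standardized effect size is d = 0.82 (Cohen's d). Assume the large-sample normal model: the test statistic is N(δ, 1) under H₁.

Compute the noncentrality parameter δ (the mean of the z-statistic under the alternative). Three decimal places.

The noncentrality parameter scales effect size by the design's sample-size factor: δ = d / √(1/n₁ + 1/n₂) = 0.82 / √(1/57 + 1/32) = 3.7122

δ ≈ 3.712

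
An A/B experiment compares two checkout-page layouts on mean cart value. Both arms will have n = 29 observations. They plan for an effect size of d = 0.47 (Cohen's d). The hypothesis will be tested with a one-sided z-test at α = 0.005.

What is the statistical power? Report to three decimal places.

Noncentrality parameter: δ = d·√(n/2) = 0.47 × √(29/2) = 1.7897
One-sided α = 0.005 → critical value z_{0.005} = 2.576.
Power = Φ(δ − 2.576) = Φ(-0.786) = 0.2159.

Power ≈ 0.216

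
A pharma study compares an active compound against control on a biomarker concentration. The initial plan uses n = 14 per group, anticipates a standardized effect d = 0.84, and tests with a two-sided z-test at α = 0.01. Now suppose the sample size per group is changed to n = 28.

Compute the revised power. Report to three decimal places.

Power ≈ 0.715

With n = 28 per group: δ = d·√(n/2) = 0.84 × √(28/2) = 3.1430. Critical value z_{0.005} = 2.576.
Revised power = Φ(δ − 2.576) + Φ(−δ − 2.576) = Φ(0.567) + Φ(-5.719) = 0.7147 + 0.0000 = 0.7147.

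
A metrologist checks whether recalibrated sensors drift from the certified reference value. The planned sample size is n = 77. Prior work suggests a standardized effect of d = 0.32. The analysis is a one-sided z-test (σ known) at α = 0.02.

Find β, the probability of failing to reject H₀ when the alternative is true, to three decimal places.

Noncentrality parameter: λ = d·√n = 0.32 × √77 = 2.8080
One-sided α = 0.02 → critical value z_{0.02} = 2.054.
Power = Φ(λ − 2.054) = Φ(0.754) = 0.7746.
Type II error: β = 1 − power = 1 − 0.7746 = 0.2254.

β ≈ 0.225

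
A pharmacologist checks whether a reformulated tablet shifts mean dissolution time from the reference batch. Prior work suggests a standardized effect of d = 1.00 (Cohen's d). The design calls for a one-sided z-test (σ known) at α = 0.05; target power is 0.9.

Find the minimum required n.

For power 0.9 need Φ(δ − z_{0.05}) = 0.9, so δ = z_{0.05} + z_{0.10} = 1.645 + 1.282 = 2.926.
δ = d·√n ⇒ n = (δ/d)² = (2.926 / 1.00)² = 8.56.
Round up to the next whole unit.

n = 9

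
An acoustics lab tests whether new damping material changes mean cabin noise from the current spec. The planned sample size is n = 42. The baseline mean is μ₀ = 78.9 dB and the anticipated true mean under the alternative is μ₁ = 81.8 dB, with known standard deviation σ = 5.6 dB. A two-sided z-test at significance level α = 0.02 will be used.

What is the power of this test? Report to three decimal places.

Standardized effect: d = |μ₁ − μ₀| / σ = |81.8 − 78.9| / 5.6 = 0.5179
Noncentrality parameter: δ = d·√n = 0.5179 × √42 = 3.3561
Two-sided α = 0.02 → critical value z_{0.01} = 2.326.
Power = Φ(δ − 2.326) + Φ(−δ − 2.326) = Φ(1.030) + Φ(-5.682) = 0.8484 + 0.0000 = 0.8484.

Power ≈ 0.848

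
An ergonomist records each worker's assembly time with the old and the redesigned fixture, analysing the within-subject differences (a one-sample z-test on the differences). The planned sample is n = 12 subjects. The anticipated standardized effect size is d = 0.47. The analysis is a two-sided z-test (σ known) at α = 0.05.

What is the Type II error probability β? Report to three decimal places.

Noncentrality parameter: δ = d·√n = 0.47 × √12 = 1.6281
Critical value for a two-sided test at α = 0.05: z_{α/2} = 1.960.
Power = Φ(δ − 1.960) + Φ(−δ − 1.960) = Φ(-0.332) + Φ(-3.588) = 0.3700 + 0.0002 = 0.3702.
Type II error: β = 1 − power = 1 − 0.3702 = 0.6298.

β ≈ 0.630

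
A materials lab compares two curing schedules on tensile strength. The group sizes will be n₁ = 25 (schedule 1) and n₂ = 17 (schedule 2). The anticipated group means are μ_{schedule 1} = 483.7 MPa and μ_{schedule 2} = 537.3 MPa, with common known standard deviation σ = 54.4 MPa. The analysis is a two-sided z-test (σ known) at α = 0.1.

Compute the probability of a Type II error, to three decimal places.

β ≈ 0.068

Standardized effect: d = |μ_{schedule 1} − μ_{schedule 2}| / σ = |483.7 − 537.3| / 54.4 = 0.9853
Noncentrality parameter: δ = d / √(1/n₁ + 1/n₂) = 0.9853 / √(1/25 + 1/17) = 3.1343
Two-sided α = 0.1 → critical value z_{0.05} = 1.645.
Power = Φ(δ − 1.645) + Φ(−δ − 1.645) = Φ(1.489) + Φ(-4.779) = 0.9318 + 0.0000 = 0.9318.
Type II error: β = 1 − power = 1 − 0.9318 = 0.0682.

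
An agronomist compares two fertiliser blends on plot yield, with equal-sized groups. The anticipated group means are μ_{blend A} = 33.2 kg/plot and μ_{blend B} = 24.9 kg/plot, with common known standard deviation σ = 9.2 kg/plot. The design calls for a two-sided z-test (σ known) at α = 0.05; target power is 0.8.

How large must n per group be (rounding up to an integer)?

n = 20 per group

Standardized effect: d = |μ_{blend A} − μ_{blend B}| / σ = |33.2 − 24.9| / 9.2 = 0.9022
For power 0.8 need Φ(δ − z_{0.025}) = 0.8, so δ = z_{0.025} + z_{0.20} = 1.960 + 0.842 = 2.802.
(For δ > 0 the lower-tail rejection region contributes negligibly to power, so the one-term inversion is standard.)
δ = d·√(n/2) ⇒ n = 2(δ/d)² = 2 × (2.802 / 0.9022)² = 19.29.
Round up to the next whole unit.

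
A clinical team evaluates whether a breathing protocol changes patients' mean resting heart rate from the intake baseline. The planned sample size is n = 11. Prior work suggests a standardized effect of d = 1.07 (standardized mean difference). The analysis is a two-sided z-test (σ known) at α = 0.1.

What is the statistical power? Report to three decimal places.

Noncentrality parameter: δ = d·√n = 1.07 × √11 = 3.5488
Critical value for a two-sided test at α = 0.1: z_{α/2} = 1.645.
Power = Φ(δ − 1.645) + Φ(−δ − 1.645) = Φ(1.904) + Φ(-5.194) = 0.9715 + 0.0000 = 0.9715.

Power ≈ 0.972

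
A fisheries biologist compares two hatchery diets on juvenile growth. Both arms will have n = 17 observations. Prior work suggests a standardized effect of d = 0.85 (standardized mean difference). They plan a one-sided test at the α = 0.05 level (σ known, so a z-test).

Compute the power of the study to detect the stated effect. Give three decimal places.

Power ≈ 0.798

Noncentrality parameter: δ = d·√(n/2) = 0.85 × √(17/2) = 2.4782
Critical value for a one-sided test at α = 0.05: z_α = 1.645.
Power = P(Z > 1.645 − δ) = Φ(0.833) = 0.7977.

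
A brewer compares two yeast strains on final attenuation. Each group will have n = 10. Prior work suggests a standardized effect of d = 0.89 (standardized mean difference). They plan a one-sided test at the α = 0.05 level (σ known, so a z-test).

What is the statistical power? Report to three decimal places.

Power ≈ 0.635

Noncentrality parameter: δ = d·√(n/2) = 0.89 × √(10/2) = 1.9901
One-sided α = 0.05 → critical value z_{0.05} = 1.645.
Power = Φ(δ − 1.645) = Φ(0.345) = 0.6350.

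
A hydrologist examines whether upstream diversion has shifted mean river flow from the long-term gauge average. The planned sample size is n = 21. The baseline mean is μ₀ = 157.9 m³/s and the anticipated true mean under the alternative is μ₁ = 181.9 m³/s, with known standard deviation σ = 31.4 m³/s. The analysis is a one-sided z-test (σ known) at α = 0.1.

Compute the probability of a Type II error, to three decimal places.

Standardized effect: d = |μ₁ − μ₀| / σ = |181.9 − 157.9| / 31.4 = 0.7643
Noncentrality parameter: δ = d·√n = 0.7643 × √21 = 3.5026
Critical value for a one-sided test at α = 0.1: z_α = 1.282.
Power = P(Z > 1.282 − δ) = Φ(2.221) = 0.9868.
Type II error: β = 1 − power = 1 − 0.9868 = 0.0132.

β ≈ 0.013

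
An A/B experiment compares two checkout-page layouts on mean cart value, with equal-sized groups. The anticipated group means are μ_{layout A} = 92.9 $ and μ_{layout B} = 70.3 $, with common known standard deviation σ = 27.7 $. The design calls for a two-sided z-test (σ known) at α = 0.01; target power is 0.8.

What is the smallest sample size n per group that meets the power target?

Standardized effect: d = |μ_{layout A} − μ_{layout B}| / σ = |92.9 − 70.3| / 27.7 = 0.8159
For power 0.8 need Φ(δ − z_{0.005}) = 0.8, so δ = z_{0.005} + z_{0.20} = 2.576 + 0.842 = 3.417.
(For δ > 0 the lower-tail rejection region contributes negligibly to power, so the one-term inversion is standard.)
δ = d·√(n/2) ⇒ n = 2(δ/d)² = 2 × (3.417 / 0.8159)² = 35.09.
Round up to the next whole unit.

n = 36 per group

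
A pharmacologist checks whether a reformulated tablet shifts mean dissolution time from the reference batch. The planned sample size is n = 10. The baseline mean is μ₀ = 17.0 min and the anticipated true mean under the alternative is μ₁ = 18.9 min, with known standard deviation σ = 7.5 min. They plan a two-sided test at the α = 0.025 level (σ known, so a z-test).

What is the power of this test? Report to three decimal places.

Power ≈ 0.076

Standardized effect: d = |μ₁ − μ₀| / σ = |18.9 − 17.0| / 7.5 = 0.2533
Noncentrality parameter: δ = d·√n = 0.2533 × √10 = 0.8011
Critical value for a two-sided test at α = 0.025: z_{α/2} = 2.241.
Power = Φ(δ − 2.241) + Φ(−δ − 2.241) = Φ(-1.440) + Φ(-3.043) = 0.0749 + 0.0012 = 0.0761.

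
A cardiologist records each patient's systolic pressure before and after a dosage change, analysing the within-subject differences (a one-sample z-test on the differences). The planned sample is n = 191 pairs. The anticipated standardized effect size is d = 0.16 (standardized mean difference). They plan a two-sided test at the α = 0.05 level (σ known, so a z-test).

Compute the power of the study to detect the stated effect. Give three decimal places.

Noncentrality parameter: δ = d·√n = 0.16 × √191 = 2.2112
Two-sided α = 0.05 → critical value z_{0.025} = 1.960.
Power = Φ(δ − 1.960) + Φ(−δ − 1.960) = Φ(0.251) + Φ(-4.171) = 0.5992 + 0.0000 = 0.5992.

Power ≈ 0.599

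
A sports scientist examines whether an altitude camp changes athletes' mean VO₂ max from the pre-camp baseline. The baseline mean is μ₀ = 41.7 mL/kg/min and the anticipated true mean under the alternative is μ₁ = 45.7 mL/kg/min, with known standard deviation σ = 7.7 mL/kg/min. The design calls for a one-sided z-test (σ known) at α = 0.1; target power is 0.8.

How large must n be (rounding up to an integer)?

Standardized effect: d = |μ₁ − μ₀| / σ = |45.7 − 41.7| / 7.7 = 0.5195
For power 0.8 need Φ(δ − z_{0.1}) = 0.8, so δ = z_{0.1} + z_{0.20} = 1.282 + 0.842 = 2.123.
δ = d·√n ⇒ n = (δ/d)² = (2.123 / 0.5195)² = 16.70.
Round up to the next whole unit.

n = 17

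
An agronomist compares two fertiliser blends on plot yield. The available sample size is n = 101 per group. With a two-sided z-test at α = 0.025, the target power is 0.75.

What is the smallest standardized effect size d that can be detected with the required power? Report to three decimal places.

Required noncentrality: δ = z_{0.0125} + z_{0.25} = 2.241 + 0.674 = 2.916.
(The second rejection-region term Φ(−δ − z_{α/2}) is negligible and dropped.)
δ = d·√(n/2) ⇒ d = δ/√(n/2) = 2.916/√(101/2) = 0.4103.

d ≈ 0.410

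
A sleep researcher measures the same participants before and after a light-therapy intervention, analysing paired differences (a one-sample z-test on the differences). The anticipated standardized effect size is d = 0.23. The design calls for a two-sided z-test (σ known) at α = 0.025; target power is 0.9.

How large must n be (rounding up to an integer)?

For power 0.9 need Φ(δ − z_{0.0125}) = 0.9, so δ = z_{0.0125} + z_{0.10} = 2.241 + 1.282 = 3.523.
(Ignoring the negligible lower-tail rejection probability gives the usual closed-form inversion.)
δ = d·√n ⇒ n = (δ/d)² = (3.523 / 0.23)² = 234.62.
Rounding up, n = 235.

n = 235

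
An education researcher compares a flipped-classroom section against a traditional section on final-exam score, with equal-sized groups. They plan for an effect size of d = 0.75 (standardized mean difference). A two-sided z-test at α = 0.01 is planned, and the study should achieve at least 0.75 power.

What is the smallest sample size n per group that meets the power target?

n = 38 per group

Set Φ(δ − 2.576) = 0.75; then δ − 2.576 = Φ⁻¹(0.75) = 0.674, giving δ = 3.250.
(The Φ(−δ − z_{α/2}) term is vanishingly small for δ > 0 and is dropped in the standard sample-size formula.)
δ = d·√(n/2) ⇒ n = 2(δ/d)² = 2 × (3.250 / 0.75)² = 37.56.
Round up to the next whole unit.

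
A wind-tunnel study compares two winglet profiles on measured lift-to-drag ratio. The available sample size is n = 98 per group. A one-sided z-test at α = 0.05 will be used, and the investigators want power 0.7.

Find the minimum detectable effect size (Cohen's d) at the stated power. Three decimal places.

Need Φ(δ − 1.645) = 0.7, so δ = 1.645 + 0.524 = 2.169.
δ = d·√(n/2) ⇒ d = δ/√(n/2) = 2.169/√(98/2) = 0.3099.

d ≈ 0.310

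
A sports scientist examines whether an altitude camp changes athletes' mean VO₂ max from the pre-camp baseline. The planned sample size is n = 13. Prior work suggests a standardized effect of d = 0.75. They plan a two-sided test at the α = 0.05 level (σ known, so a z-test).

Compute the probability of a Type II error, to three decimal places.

β ≈ 0.228

Noncentrality parameter: δ = d·√n = 0.75 × √13 = 2.7042
Critical value for a two-sided test at α = 0.05: z_{α/2} = 1.960.
Power = Φ(δ − 1.960) + Φ(−δ − 1.960) = Φ(0.744) + Φ(-4.664) = 0.7716 + 0.0000 = 0.7716.
Type II error: β = 1 − power = 1 − 0.7716 = 0.2284.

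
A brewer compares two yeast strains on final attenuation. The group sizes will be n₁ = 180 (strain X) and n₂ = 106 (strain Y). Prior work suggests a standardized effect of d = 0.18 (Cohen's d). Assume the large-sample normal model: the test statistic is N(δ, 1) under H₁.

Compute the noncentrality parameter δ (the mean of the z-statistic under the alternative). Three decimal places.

δ ≈ 1.470

The noncentrality parameter scales effect size by the design's sample-size factor: δ = d / √(1/n₁ + 1/n₂) = 0.18 / √(1/180 + 1/106) = 1.4702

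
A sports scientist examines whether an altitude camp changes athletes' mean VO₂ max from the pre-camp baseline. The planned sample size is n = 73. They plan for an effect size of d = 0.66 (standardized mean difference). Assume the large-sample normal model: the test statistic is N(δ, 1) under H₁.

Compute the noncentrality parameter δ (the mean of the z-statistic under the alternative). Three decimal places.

The noncentrality parameter scales effect size by the design's sample-size factor: δ = d·√n = 0.66 × √73 = 5.6390

δ ≈ 5.639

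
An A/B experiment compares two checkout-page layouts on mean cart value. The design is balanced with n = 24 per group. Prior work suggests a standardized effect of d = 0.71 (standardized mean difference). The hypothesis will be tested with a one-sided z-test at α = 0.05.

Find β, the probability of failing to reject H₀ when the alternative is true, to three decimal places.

β ≈ 0.208

Noncentrality parameter: δ = d·√(n/2) = 0.71 × √(24/2) = 2.4595
Critical value for a one-sided test at α = 0.05: z_α = 1.645.
Power = Φ(δ − 1.645) = Φ(0.815) = 0.7924.
Type II error: β = 1 − power = 1 − 0.7924 = 0.2076.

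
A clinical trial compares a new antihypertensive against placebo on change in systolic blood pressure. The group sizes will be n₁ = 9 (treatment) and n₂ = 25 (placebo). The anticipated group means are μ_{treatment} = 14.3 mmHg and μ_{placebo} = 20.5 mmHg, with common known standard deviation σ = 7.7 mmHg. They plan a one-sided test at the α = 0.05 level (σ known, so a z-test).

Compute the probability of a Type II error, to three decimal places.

β ≈ 0.335

Standardized effect: d = |μ_{treatment} − μ_{placebo}| / σ = |14.3 − 20.5| / 7.7 = 0.8052
Noncentrality parameter: δ = d / √(1/n₁ + 1/n₂) = 0.8052 / √(1/9 + 1/25) = 2.0713
Critical value for a one-sided test at α = 0.05: z_α = 1.645.
Power = Φ(δ − 1.645) = Φ(0.426) = 0.6651.
Type II error: β = 1 − power = 1 − 0.6651 = 0.3349.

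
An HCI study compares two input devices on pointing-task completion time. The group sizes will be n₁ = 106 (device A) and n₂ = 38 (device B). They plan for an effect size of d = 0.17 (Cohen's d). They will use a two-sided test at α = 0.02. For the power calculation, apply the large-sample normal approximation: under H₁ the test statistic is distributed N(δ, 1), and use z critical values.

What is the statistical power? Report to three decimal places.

Noncentrality parameter: δ = d / √(1/n₁ + 1/n₂) = 0.17 / √(1/106 + 1/38) = 0.8991
Critical value for a two-sided test at α = 0.02: z_{α/2} = 2.326.
Power = Φ(δ − 2.326) + Φ(−δ − 2.326) = Φ(-1.427) + Φ(-3.225) = 0.0768 + 0.0006 = 0.0774.

Power ≈ 0.077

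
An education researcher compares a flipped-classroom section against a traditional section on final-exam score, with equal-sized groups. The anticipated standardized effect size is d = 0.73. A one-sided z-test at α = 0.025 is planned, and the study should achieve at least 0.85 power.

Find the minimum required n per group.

n = 34 per group

Set Φ(δ − 1.960) = 0.85; then δ − 1.960 = Φ⁻¹(0.85) = 1.036, giving δ = 2.996.
δ = d·√(n/2) ⇒ n = 2(δ/d)² = 2 × (2.996 / 0.73)² = 33.70.
Round up to the next whole unit.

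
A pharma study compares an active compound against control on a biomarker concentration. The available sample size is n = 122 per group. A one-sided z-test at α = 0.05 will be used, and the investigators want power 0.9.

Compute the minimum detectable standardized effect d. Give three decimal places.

d ≈ 0.375

Need Φ(δ − 1.645) = 0.9, so δ = 1.645 + 1.282 = 2.926.
δ = d·√(n/2) ⇒ d = δ/√(n/2) = 2.926/√(122/2) = 0.3747.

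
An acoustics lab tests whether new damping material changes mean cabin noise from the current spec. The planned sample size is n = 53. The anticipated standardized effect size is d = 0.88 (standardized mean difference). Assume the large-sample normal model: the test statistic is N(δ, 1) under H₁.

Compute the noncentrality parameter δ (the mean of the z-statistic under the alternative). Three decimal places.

The noncentrality parameter scales effect size by the design's sample-size factor: δ = d·√n = 0.88 × √53 = 6.4065

δ ≈ 6.406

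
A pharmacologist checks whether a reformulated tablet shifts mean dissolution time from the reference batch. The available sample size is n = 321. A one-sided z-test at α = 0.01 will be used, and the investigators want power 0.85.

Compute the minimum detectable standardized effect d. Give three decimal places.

d ≈ 0.188

Need Φ(δ − 2.326) = 0.85, so δ = 2.326 + 1.036 = 3.363.
δ = d·√n ⇒ d = δ/√n = 3.363/√321 = 0.1877.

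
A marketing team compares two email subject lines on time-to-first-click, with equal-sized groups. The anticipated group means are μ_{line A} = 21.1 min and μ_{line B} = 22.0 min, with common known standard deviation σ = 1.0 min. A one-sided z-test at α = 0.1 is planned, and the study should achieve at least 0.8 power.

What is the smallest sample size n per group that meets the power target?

Standardized effect: d = |μ_{line A} − μ_{line B}| / σ = |21.1 − 22.0| / 1.0 = 0.9000
Set Φ(δ − 1.282) = 0.8; then δ − 1.282 = Φ⁻¹(0.8) = 0.842, giving δ = 2.123.
δ = d·√(n/2) ⇒ n = 2(δ/d)² = 2 × (2.123 / 0.9000)² = 11.13.
Round up to the next whole unit.

n = 12 per group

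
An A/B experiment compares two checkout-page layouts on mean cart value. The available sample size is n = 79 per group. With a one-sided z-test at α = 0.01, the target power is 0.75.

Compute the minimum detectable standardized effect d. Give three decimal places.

d ≈ 0.477

Need Φ(δ − 2.326) = 0.75, so δ = 2.326 + 0.674 = 3.001.
δ = d·√(n/2) ⇒ d = δ/√(n/2) = 3.001/√(79/2) = 0.4775.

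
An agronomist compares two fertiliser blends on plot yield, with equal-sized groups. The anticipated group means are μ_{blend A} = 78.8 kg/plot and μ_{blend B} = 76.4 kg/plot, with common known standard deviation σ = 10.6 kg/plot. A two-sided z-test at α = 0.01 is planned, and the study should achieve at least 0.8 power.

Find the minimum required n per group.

n = 456 per group

Standardized effect: d = |μ_{blend A} − μ_{blend B}| / σ = |78.8 − 76.4| / 10.6 = 0.2264
For power 0.8 need Φ(δ − z_{0.005}) = 0.8, so δ = z_{0.005} + z_{0.20} = 2.576 + 0.842 = 3.417.
(Ignoring the negligible lower-tail rejection probability gives the usual closed-form inversion.)
δ = d·√(n/2) ⇒ n = 2(δ/d)² = 2 × (3.417 / 0.2264)² = 455.64.
Rounding up, n = 456 per group.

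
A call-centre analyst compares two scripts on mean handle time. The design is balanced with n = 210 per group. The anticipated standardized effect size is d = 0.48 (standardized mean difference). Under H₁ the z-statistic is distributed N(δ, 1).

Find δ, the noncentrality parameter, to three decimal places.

δ = d·√(n/2) = 0.48 × √(210/2) = 4.9185

δ ≈ 4.919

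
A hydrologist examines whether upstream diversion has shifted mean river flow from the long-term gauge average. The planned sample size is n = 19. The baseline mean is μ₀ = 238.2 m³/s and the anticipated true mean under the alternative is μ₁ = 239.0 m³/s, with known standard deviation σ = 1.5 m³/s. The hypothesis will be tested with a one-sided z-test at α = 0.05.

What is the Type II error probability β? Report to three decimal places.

β ≈ 0.248

Standardized effect: d = |μ₁ − μ₀| / σ = |239.0 − 238.2| / 1.5 = 0.5333
Noncentrality parameter: δ = d·√n = 0.5333 × √19 = 2.3247
One-sided α = 0.05 → critical value z_{0.05} = 1.645.
Power = Φ(δ − 1.645) = Φ(0.680) = 0.7517.
Type II error: β = 1 − power = 1 − 0.7517 = 0.2483.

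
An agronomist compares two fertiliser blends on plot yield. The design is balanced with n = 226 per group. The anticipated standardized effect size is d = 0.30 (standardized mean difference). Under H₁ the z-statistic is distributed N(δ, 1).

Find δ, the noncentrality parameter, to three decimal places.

δ = d·√(n/2) = 0.30 × √(226/2) = 3.1890

δ ≈ 3.189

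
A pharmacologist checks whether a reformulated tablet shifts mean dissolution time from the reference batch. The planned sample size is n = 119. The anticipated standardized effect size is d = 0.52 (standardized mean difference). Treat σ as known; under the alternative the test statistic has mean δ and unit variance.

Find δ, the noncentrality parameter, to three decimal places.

δ ≈ 5.673

δ = d·√n = 0.52 × √119 = 5.6725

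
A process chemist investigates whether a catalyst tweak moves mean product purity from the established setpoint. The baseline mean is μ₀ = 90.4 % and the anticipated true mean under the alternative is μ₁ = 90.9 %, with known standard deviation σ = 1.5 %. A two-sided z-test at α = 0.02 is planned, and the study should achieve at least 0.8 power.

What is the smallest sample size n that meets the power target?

Standardized effect: d = |μ₁ − μ₀| / σ = |90.9 − 90.4| / 1.5 = 0.3333
Set Φ(δ − 2.326) = 0.8; then δ − 2.326 = Φ⁻¹(0.8) = 0.842, giving δ = 3.168.
(Ignoring the negligible lower-tail rejection probability gives the usual closed-form inversion.)
δ = d·√n ⇒ n = (δ/d)² = (3.168 / 0.3333)² = 90.32.
Rounding up, n = 91.

n = 91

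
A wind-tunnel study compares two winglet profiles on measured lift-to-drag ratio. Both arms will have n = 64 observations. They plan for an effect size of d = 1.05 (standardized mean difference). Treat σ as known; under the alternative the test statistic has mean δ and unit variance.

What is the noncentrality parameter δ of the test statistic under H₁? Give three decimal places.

The noncentrality parameter scales effect size by the design's sample-size factor: δ = d·√(n/2) = 1.05 × √(64/2) = 5.9397

δ ≈ 5.940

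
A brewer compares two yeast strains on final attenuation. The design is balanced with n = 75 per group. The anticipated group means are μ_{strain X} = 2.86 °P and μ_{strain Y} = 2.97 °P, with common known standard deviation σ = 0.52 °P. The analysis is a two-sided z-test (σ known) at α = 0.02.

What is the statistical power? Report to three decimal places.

Standardized effect: d = |μ_{strain X} − μ_{strain Y}| / σ = |2.86 − 2.97| / 0.52 = 0.2115
Noncentrality parameter: δ = d·√(n/2) = 0.2115 × √(75/2) = 1.2954
Critical value for a two-sided test at α = 0.02: z_{α/2} = 2.326.
Power = Φ(δ − 2.326) + Φ(−δ − 2.326) = Φ(-1.031) + Φ(-3.622) = 0.1513 + 0.0001 = 0.1514.

Power ≈ 0.151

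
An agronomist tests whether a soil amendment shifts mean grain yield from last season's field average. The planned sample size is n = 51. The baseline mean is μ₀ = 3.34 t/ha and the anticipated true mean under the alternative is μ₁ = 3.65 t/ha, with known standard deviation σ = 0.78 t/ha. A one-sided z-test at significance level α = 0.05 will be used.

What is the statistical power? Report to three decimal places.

Standardized effect: d = |μ₁ − μ₀| / σ = |3.65 − 3.34| / 0.78 = 0.3974
Noncentrality parameter: δ = d·√n = 0.3974 × √51 = 2.8383
One-sided α = 0.05 → critical value z_{0.05} = 1.645.
Power = P(Z > 1.645 − δ) = Φ(1.193) = 0.8836.

Power ≈ 0.884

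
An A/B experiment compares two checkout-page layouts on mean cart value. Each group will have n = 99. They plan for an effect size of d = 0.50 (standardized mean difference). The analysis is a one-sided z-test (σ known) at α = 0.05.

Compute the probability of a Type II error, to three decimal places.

Noncentrality parameter: δ = d·√(n/2) = 0.50 × √(99/2) = 3.5178
Critical value for a one-sided test at α = 0.05: z_α = 1.645.
Power = Φ(δ − 1.645) = Φ(1.873) = 0.9695.
Type II error: β = 1 − power = 1 − 0.9695 = 0.0305.

β ≈ 0.031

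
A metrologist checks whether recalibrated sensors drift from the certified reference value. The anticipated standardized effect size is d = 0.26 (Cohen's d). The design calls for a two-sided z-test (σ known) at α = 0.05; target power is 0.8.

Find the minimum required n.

For power 0.8 need Φ(δ − z_{0.025}) = 0.8, so δ = z_{0.025} + z_{0.20} = 1.960 + 0.842 = 2.802.
(Ignoring the negligible lower-tail rejection probability gives the usual closed-form inversion.)
δ = d·√n ⇒ n = (δ/d)² = (2.802 / 0.26)² = 116.11.
Round up to the next whole unit.

n = 117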